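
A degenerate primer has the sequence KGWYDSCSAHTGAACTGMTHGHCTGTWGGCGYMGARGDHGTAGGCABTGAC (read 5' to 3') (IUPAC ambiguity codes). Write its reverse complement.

Standard pairs A↔T, G↔C; ambiguity codes pair R↔Y, M↔K, W↔W, S↔S, B↔V, D↔H. Complement (MCWRHSGSTDACTTGACKADCDGACAWCCGCRKCTYCHDCATCCGTVACTG), then reverse for 5'→3'.

5'-GTCAVTGCCTACDHCYTCKRCGCCWACAGDCDAKCAGTTCADTSGSHRWCM-3'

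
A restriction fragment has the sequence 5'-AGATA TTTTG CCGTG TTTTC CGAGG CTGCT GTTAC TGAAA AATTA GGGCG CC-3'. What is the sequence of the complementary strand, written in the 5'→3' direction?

5'-GGCGCCCTAATTTTTCAGTAACAGCAGCCTCGGAAAACACGGCAAAATATCT-3'

The complement of AGATATTTTGCCGTGTTTTCCGAGGCTGCTGTTACTGAAAAATTAGGGCGCC is TCTATAAAACGGCACAAAAGGCTCCGACGACAATGACTTTTTAATCCCGCGG (A↔T, G↔C). DNA strands are antiparallel, so the complementary strand runs 3'→5'; reversing gives the 5'→3' form.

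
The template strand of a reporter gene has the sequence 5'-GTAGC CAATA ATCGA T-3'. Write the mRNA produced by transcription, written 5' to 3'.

The mRNA has the sequence of the coding strand (reverse complement of the template) with T→U. Reverse complement of GTAGCCAATAATCGAT is ATCGATTATTGGCTAC; then T→U.

5'-AUCGAUUAUUGGCUAC-3'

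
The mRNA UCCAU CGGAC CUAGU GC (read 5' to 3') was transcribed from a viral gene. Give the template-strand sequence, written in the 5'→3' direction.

Replace U with T to get the coding DNA strand: TCCATCGGACCTAGTGC. The template strand is its reverse complement (complement AGGTAGCCTGGATCACG, then reverse).

5'-GCACTAGGTCCGATGGA-3'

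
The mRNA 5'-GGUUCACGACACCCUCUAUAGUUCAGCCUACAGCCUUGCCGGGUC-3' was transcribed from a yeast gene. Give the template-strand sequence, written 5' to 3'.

5′-GACCCGGCAAGGCTGTAGGCTGAACTATAGAGGGTGTCGTGAACC-3′

Replace U with T to get the coding DNA strand: GGTTCACGACACCCTCTATAGTTCAGCCTACAGCCTTGCCGGGTC. The template strand is its reverse complement (complement CCAAGTGCTGTGGGAGATATCAAGTCGGATGTCGGAACGGCCCAG, then reverse).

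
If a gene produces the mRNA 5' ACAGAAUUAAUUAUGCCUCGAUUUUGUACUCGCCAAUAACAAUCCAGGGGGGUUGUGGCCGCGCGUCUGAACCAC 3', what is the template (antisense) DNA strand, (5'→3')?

Replace U with T to get the coding DNA strand: ACAGAATTAATTATGCCTCGATTTTGTACTCGCCAATAACAATCCAGGGGGGTTGTGGCCGCGCGTCTGAACCAC. The template strand is its reverse complement (complement TGTCTTAATTAATACGGAGCTAAAACATGAGCGGTTATTGTTAGGTCCCCCCAACACCGGCGCGCAGACTTGGTG, then reverse).

5'-GTGGTTCAGACGCGCGGCCACAACCCCCCTGGATTGTTATTGGCGAGTACAAAATCGAGGCATAATTAATTCTGT-3'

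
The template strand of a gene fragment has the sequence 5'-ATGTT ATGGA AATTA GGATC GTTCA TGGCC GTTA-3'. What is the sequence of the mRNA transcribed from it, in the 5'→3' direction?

5′-UAACGGCCAUGAACGAUCCUAAUUUCCAUAACAU-3′

RNA polymerase reads the template 3'→5' and synthesizes mRNA 5'→3' by base-pairing (A→U, T→A, G↔C). The complement of the template is TACAATACCTTTAATCCTAGCAAGTACCGGCAAT; antiparallel, so 5'→3' the coding strand is TAACGGCCATGAACGATCCTAATTTCCATAACAT. Replace T with U for the mRNA.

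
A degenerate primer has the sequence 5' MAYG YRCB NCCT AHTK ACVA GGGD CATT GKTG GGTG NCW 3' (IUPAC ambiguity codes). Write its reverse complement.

5'-WGNCACCCAMCAATGHCCCTBGTMADTAGGNVGYRCRTK-3'

Standard pairs A↔T, G↔C; ambiguity codes pair R↔Y, M↔K, W↔W, B↔V, D↔H, N↔N. Complement (KTRCRYGVNGGATDAMTGBTCCCHGTAACMACCCACNGW), then reverse for 5'→3'.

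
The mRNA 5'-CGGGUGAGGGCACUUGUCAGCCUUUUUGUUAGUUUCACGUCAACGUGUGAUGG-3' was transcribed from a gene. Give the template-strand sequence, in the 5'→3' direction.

Replace U with T to get the coding DNA strand: CGGGTGAGGGCACTTGTCAGCCTTTTTGTTAGTTTCACGTCAACGTGTGATGG. The template strand is its reverse complement (complement GCCCACTCCCGTGAACAGTCGGAAAAACAATCAAAGTGCAGTTGCACACTACC, then reverse).

5'-CCATCACACGTTGACGTGAAACTAACAAAAAGGCTGACAAGTGCCCTCACCCG-3'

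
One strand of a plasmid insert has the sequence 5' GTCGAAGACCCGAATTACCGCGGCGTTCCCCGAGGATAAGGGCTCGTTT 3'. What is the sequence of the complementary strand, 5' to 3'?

5'-AAACGAGCCCTTATCCTCGGGGAACGCCGCGGTAATTCGGGTCTTCGAC-3'

Pairing A↔T and G↔C gives CAGCTTCTGGGCTTAATGGCGCCGCAAGGGGCTCCTATTCCCGAGCAAA, running 3'→5'. Reverse for the 5'→3' convention.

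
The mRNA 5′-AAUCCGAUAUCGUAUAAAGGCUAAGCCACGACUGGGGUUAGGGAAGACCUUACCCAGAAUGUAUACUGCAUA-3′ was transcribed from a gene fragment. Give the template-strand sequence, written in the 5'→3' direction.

Replace U with T to get the coding DNA strand: AATCCGATATCGTATAAAGGCTAAGCCACGACTGGGGTTAGGGAAGACCTTACCCAGAATGTATACTGCATA. The template strand is its reverse complement (complement TTAGGCTATAGCATATTTCCGATTCGGTGCTGACCCCAATCCCTTCTGGAATGGGTCTTACATATGACGTAT, then reverse).

5'-TATGCAGTATACATTCTGGGTAAGGTCTTCCCTAACCCCAGTCGTGGCTTAGCCTTTATACGATATCGGATT-3'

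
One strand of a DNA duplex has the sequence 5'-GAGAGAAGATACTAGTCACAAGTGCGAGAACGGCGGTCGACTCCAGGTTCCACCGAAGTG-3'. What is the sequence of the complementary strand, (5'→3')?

Pairing A↔T and G↔C gives CTCTCTTCTATGATCAGTGTTCACGCTCTTGCCGCCAGCTGAGGTCCAAGGTGGCTTCAC, running 3'→5'. Reverse for the 5'→3' convention.

5'-CACTTCGGTGGAACCTGGAGTCGACCGCCGTTCTCGCACTTGTGACTAGTATCTTCTCTC-3'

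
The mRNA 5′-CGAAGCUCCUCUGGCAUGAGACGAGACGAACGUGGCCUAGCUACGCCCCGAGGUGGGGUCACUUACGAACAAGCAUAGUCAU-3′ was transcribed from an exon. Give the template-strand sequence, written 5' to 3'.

Replace U with T to get the coding DNA strand: CGAAGCTCCTCTGGCATGAGACGAGACGAACGTGGCCTAGCTACGCCCCGAGGTGGGGTCACTTACGAACAAGCATAGTCAT. The template strand is its reverse complement (complement GCTTCGAGGAGACCGTACTCTGCTCTGCTTGCACCGGATCGATGCGGGGCTCCACCCCAGTGAATGCTTGTTCGTATCAGTA, then reverse).

5'-ATGACTATGCTTGTTCGTAAGTGACCCCACCTCGGGGCGTAGCTAGGCCACGTTCGTCTCGTCTCATGCCAGAGGAGCTTCG-3'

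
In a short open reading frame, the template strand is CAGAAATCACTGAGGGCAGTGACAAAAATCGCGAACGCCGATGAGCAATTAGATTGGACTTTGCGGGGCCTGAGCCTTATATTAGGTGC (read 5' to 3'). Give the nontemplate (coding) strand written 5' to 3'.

5'-GCACCTAATATAAGGCTCAGGCCCCGCAAAGTCCAATCTAATTGCTCATCGGCGTTCGCGATTTTTGTCACTGCCCTCAGTGATTTCTG-3'

The coding strand is complementary and antiparallel to the template: take the complement (A↔T, G↔C) and reverse.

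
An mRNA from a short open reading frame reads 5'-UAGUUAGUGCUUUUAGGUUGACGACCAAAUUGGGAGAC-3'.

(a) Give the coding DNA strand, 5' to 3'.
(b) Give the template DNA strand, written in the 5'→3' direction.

(a) The coding strand matches the mRNA with U→T.
(b) The template strand is the reverse complement of the coding strand.

(a) 5'-TAGTTAGTGCTTTTAGGTTGACGACCAAATTGGGAGAC-3'
(b) 5'-GTCTCCCAATTTGGTCGTCAACCTAAAAGCACTAACTA-3'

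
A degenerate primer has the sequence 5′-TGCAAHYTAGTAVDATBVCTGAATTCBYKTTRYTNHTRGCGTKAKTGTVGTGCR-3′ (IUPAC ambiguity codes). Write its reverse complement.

5'-YGCACBACAMTMACGCYADNARYAAMRVGAATTCAGBVATHBTACTARDTTGCA-3'

Standard pairs A↔T, G↔C; ambiguity codes pair R↔Y, K↔M, B↔V, D↔H, N↔N. Complement (ACGTTDRATCATBHTAVBGACTTAAGVRMAAYRANDAYCGCAMTMACABCACGY), then reverse for 5'→3'.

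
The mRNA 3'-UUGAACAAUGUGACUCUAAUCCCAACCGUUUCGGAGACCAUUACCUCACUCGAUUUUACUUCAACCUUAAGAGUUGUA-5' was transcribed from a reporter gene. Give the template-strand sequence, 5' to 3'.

Written 5'→3' the mRNA is AUGUUGAGAAUUCCAACUUCAUUUUAGCUCACUCCAUUACCAGAGGCUUUGCCAACCCUAAUCUCAGUGUAACAAGUU, so the coding DNA strand is ATGTTGAGAATTCCAACTTCATTTTAGCTCACTCCATTACCAGAGGCTTTGCCAACCCTAATCTCAGTGTAACAAGTT. The template is its reverse complement.

5′-AACTTGTTACACTGAGATTAGGGTTGGCAAAGCCTCTGGTAATGGAGTGAGCTAAAATGAAGTTGGAATTCTCAACAT-3′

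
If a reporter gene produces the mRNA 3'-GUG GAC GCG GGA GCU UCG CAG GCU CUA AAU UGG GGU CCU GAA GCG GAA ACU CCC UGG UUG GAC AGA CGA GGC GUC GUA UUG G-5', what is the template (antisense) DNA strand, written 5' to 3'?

Written 5'→3' the mRNA is GGUUAUGCUGCGGAGCAGACAGGUUGGUCCCUCAAAGGCGAAGUCCUGGGGUUAAAUCUCGGACGCUUCGAGGGCGCAGGUG, so the coding DNA strand is GGTTATGCTGCGGAGCAGACAGGTTGGTCCCTCAAAGGCGAAGTCCTGGGGTTAAATCTCGGACGCTTCGAGGGCGCAGGTG. The template is its reverse complement.

5'-CACCTGCGCCCTCGAAGCGTCCGAGATTTAACCCCAGGACTTCGCCTTTGAGGGACCAACCTGTCTGCTCCGCAGCATAACC-3'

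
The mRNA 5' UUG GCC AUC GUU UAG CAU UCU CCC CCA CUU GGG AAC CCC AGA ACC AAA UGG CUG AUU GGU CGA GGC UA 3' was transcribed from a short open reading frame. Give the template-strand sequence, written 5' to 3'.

5'-TAGCCTCGACCAATCAGCCATTTGGTTCTGGGGTTCCCAAGTGGGGGAGAATGCTAAACGATGGCCAA-3'

Replace U with T to get the coding DNA strand: TTGGCCATCGTTTAGCATTCTCCCCCACTTGGGAACCCCAGAACCAAATGGCTGATTGGTCGAGGCTA. The template strand is its reverse complement (complement AACCGGTAGCAAATCGTAAGAGGGGGTGAACCCTTGGGGTCTTGGTTTACCGACTAACCAGCTCCGAT, then reverse).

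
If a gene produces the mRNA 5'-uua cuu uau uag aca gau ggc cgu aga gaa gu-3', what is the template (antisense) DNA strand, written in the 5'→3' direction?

5'-ACTTCTCTACGGCCATCTGTCTAATAAAGTAA-3'

Replace U with T to get the coding DNA strand: TTACTTTATTAGACAGATGGCCGTAGAGAAGT. The template strand is its reverse complement (complement AATGAAATAATCTGTCTACCGGCATCTCTTCA, then reverse).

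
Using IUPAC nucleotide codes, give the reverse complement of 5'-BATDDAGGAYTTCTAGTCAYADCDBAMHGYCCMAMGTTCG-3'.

Standard pairs A↔T, G↔C; ambiguity codes pair Y↔R, M↔K, B↔V, D↔H. Complement (VTAHHTCCTRAAGATCAGTRTHGHVTKDCRGGKTKCAAGC), then reverse for 5'→3'.

5'-CGAACKTKGGRCDKTVHGHTRTGACTAGAARTCCTHHATV-3'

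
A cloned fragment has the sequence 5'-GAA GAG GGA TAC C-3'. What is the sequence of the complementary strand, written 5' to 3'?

5'-GGTATCCCTCTTC-3'

The complement of GAAGAGGGATACC is CTTCTCCCTATGG (A↔T, G↔C). DNA strands are antiparallel, so the complementary strand runs 3'→5'; reversing gives the 5'→3' form.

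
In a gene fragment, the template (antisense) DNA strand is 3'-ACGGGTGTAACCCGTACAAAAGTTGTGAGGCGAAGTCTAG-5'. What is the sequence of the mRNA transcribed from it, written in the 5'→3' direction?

Reading the template 3'→5' as shown, RNA polymerase pairs each base (A→U, T→A, G↔C) to build mRNA 5'→3' directly.

5'-UGCCCACAUUGGGCAUGUUUUCAACACUCCGCUUCAGAUC-3'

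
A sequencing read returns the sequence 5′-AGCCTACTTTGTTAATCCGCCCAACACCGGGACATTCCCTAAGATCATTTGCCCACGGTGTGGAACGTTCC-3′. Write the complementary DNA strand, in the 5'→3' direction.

Pairing A↔T and G↔C gives TCGGATGAAACAATTAGGCGGGTTGTGGCCCTGTAAGGGATTCTAGTAAACGGGTGCCACACCTTGCAAGG, running 3'→5'. Reverse for the 5'→3' convention.

5'-GGAACGTTCCACACCGTGGGCAAATGATCTTAGGGAATGTCCCGGTGTTGGGCGGATTAACAAAGTAGGCT-3'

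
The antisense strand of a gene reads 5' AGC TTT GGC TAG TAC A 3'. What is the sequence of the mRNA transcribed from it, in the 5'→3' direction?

The mRNA has the sequence of the coding strand (reverse complement of the template) with T→U. Reverse complement of AGCTTTGGCTAGTACA is TGTACTAGCCAAAGCT; then T→U.

5'-UGUACUAGCCAAAGCU-3'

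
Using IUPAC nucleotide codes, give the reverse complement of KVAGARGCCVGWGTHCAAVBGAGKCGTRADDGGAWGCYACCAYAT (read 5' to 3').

5'-ATRTGGTRGCWTCCHHTYACGMCTCVBTTGDACWCBGGCYTCTBM-3'

Standard pairs A↔T, G↔C; ambiguity codes pair R↔Y, K↔M, W↔W, B↔V, D↔H. Complement (MBTCTYCGGBCWCADGTTBVCTCMGCAYTHHCCTWCGRTGGTRTA), then reverse for 5'→3'.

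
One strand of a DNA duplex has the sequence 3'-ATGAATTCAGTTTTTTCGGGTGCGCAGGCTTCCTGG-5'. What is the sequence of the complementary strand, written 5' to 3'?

The strand is given 3'→5', so its complement runs 5'→3' in the same left-to-right order: pair each base A↔T, G↔C.

5′-TACTTAAGTCAAAAAAGCCCACGCGTCCGAAGGACC-3′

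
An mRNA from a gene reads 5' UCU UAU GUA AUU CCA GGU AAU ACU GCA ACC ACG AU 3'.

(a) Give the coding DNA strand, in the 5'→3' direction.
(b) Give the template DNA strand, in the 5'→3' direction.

(a) 5'-TCTTATGTAATTCCAGGTAATACTGCAACCACGAT-3'
(b) 5'-ATCGTGGTTGCAGTATTACCTGGAATTACATAAGA-3'

(a) The coding strand matches the mRNA with U→T.
(b) The template strand is the reverse complement of the coding strand.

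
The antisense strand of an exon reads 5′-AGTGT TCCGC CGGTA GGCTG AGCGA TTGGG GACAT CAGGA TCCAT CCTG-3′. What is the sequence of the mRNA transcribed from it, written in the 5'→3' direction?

5'-CAGGAUGGAUCCUGAUGUCCCCAAUCGCUCAGCCUACCGGCGGAACACU-3'

RNA polymerase reads the template 3'→5' and synthesizes mRNA 5'→3' by base-pairing (A→U, T→A, G↔C). The complement of the template is TCACAAGGCGGCCATCCGACTCGCTAACCCCTGTAGTCCTAGGTAGGAC; antiparallel, so 5'→3' the coding strand is CAGGATGGATCCTGATGTCCCCAATCGCTCAGCCTACCGGCGGAACACT. Replace T with U for the mRNA.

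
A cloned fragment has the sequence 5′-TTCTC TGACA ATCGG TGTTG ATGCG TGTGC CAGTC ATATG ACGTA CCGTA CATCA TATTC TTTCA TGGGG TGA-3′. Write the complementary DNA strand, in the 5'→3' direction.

5'-TCACCCCATGAAAGAATATGATGTACGGTACGTCATATGACTGGCACACGCATCAACACCGATTGTCAGAGAA-3'

The complement of TTCTCTGACAATCGGTGTTGATGCGTGTGCCAGTCATATGACGTACCGTACATCATATTCTTTCATGGGGTGA is AAGAGACTGTTAGCCACAACTACGCACACGGTCAGTATACTGCATGGCATGTAGTATAAGAAAGTACCCCACT (A↔T, G↔C). DNA strands are antiparallel, so the complementary strand runs 3'→5'; reversing gives the 5'→3' form.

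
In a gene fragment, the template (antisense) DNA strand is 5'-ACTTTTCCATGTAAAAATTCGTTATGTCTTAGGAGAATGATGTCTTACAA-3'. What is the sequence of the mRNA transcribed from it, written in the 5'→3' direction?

RNA polymerase reads the template 3'→5' and synthesizes mRNA 5'→3' by base-pairing (A→U, T→A, G↔C). The complement of the template is TGAAAAGGTACATTTTTAAGCAATACAGAATCCTCTTACTACAGAATGTT; antiparallel, so 5'→3' the coding strand is TTGTAAGACATCATTCTCCTAAGACATAACGAATTTTTACATGGAAAAGT. Replace T with U for the mRNA.

5'-UUGUAAGACAUCAUUCUCCUAAGACAUAACGAAUUUUUACAUGGAAAAGU-3'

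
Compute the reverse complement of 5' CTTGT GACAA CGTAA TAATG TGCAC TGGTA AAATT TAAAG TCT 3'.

Reading the sequence 3'→5' and pairing each base (A↔T, G↔C) gives the reverse complement directly.

5'-AGACTTTAAATTTTACCAGTGCACATTATTACGTTGTCACAAG-3'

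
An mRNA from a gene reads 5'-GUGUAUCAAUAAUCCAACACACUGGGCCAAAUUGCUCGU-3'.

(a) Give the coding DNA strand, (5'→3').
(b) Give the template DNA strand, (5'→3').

(a) The coding strand matches the mRNA with U→T.
(b) The template strand is the reverse complement of the coding strand.

(a) 5'-GTGTATCAATAATCCAACACACTGGGCCAAATTGCTCGT-3'
(b) 5'-ACGAGCAATTTGGCCCAGTGTGTTGGATTATTGATACAC-3'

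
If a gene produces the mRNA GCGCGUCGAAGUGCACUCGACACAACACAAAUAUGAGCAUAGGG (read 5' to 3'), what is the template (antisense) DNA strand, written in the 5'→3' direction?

Replace U with T to get the coding DNA strand: GCGCGTCGAAGTGCACTCGACACAACACAAATATGAGCATAGGG. The template strand is its reverse complement (complement CGCGCAGCTTCACGTGAGCTGTGTTGTGTTTATACTCGTATCCC, then reverse).

5'-CCCTATGCTCATATTTGTGTTGTGTCGAGTGCACTTCGACGCGC-3'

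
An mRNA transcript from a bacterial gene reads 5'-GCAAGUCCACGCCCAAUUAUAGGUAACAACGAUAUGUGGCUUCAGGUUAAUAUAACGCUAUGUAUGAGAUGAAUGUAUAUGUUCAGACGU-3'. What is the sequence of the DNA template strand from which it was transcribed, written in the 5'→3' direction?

Replace U with T to get the coding DNA strand: GCAAGTCCACGCCCAATTATAGGTAACAACGATATGTGGCTTCAGGTTAATATAACGCTATGTATGAGATGAATGTATATGTTCAGACGT. The template strand is its reverse complement (complement CGTTCAGGTGCGGGTTAATATCCATTGTTGCTATACACCGAAGTCCAATTATATTGCGATACATACTCTACTTACATATACAAGTCTGCA, then reverse).

5'-ACGTCTGAACATATACATTCATCTCATACATAGCGTTATATTAACCTGAAGCCACATATCGTTGTTACCTATAATTGGGCGTGGACTTGC-3'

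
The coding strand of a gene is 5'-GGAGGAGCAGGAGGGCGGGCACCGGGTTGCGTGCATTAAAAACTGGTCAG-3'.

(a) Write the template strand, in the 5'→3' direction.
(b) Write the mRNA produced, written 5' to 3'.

(a) The template strand is the reverse complement of the coding strand: complement CCTCCTCGTCCTCCCGCCCGTGGCCCAACGCACGTAATTTTTGACCAGTC, then reverse.
(b) mRNA matches the coding strand with T→U.

(a) 5'-CTGACCAGTTTTTAATGCACGCAACCCGGTGCCCGCCCTCCTGCTCCTCC-3'
(b) 5'-GGAGGAGCAGGAGGGCGGGCACCGGGUUGCGUGCAUUAAAAACUGGUCAG-3'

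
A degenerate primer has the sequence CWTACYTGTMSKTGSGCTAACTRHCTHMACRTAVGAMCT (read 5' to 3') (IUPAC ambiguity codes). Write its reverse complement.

5'-AGKTCBTAYGTKDAGDYAGTTAGCSCAMSKACARGTAWG-3'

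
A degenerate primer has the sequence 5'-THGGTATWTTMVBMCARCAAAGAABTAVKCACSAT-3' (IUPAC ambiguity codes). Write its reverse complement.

Standard pairs A↔T, G↔C; ambiguity codes pair R↔Y, M↔K, W↔W, S↔S, B↔V, H↔D. Complement (ADCCATAWAAKBVKGTYGTTTCTTVATBMGTGSTA), then reverse for 5'→3'.

5'-ATSGTGMBTAVTTCTTTGYTGKVBKAAWATACCDA-3'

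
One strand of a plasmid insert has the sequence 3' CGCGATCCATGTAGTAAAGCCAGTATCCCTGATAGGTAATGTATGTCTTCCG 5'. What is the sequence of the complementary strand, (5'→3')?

5'-GCGCTAGGTACATCATTTCGGTCATAGGGACTATCCATTACATACAGAAGGC-3'

The strand is given 3'→5', so its complement runs 5'→3' in the same left-to-right order: pair each base A↔T, G↔C.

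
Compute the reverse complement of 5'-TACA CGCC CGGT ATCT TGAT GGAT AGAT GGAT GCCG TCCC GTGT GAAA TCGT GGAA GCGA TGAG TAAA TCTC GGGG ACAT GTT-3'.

5′-AACATGTCCCCGAGATTTACTCATCGCTTCCACGATTTCACACGGGACGGCATCCATCTATCCATCAAGATACCGGGCGTGTA-3′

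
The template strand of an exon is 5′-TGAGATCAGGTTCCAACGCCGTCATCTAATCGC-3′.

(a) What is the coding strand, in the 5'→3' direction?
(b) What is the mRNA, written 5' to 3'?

(a) The coding strand is the reverse complement of the template: complement ACTCTAGTCCAAGGTTGCGGCAGTAGATTAGCG, then reverse.
(b) mRNA has the coding-strand sequence with T→U.

(a) 5′-GCGATTAGATGACGGCGTTGGAACCTGATCTCA-3′
(b) 5′-GCGAUUAGAUGACGGCGUUGGAACCUGAUCUCA-3′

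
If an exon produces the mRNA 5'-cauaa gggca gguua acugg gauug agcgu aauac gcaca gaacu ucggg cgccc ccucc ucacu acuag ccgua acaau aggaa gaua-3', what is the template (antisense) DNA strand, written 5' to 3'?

Replace U with T to get the coding DNA strand: CATAAGGGCAGGTTAACTGGGATTGAGCGTAATACGCACAGAACTTCGGGCGCCCCCTCCTCACTACTAGCCGTAACAATAGGAAGATA. The template strand is its reverse complement (complement GTATTCCCGTCCAATTGACCCTAACTCGCATTATGCGTGTCTTGAAGCCCGCGGGGGAGGAGTGATGATCGGCATTGTTATCCTTCTAT, then reverse).

5′-TATCTTCCTATTGTTACGGCTAGTAGTGAGGAGGGGGCGCCCGAAGTTCTGTGCGTATTACGCTCAATCCCAGTTAACCTGCCCTTATG-3′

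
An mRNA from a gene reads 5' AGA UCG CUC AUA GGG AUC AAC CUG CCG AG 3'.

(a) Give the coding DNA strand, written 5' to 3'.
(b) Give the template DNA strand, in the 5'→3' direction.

(a) 5'-AGATCGCTCATAGGGATCAACCTGCCGAG-3'
(b) 5'-CTCGGCAGGTTGATCCCTATGAGCGATCT-3'

(a) The coding strand matches the mRNA with U→T.
(b) The template strand is the reverse complement of the coding strand.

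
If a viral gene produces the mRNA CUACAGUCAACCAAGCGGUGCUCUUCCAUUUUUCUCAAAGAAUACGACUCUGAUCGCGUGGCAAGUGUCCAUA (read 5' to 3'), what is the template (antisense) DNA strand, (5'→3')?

5'-TATGGACACTTGCCACGCGATCAGAGTCGTATTCTTTGAGAAAAATGGAAGAGCACCGCTTGGTTGACTGTAG-3'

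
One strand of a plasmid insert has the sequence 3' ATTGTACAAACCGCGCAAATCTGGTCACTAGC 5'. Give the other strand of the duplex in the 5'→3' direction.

5'-TAACATGTTTGGCGCGTTTAGACCAGTGATCG-3'

The strand is given 3'→5', so its complement runs 5'→3' in the same left-to-right order: pair each base A↔T, G↔C.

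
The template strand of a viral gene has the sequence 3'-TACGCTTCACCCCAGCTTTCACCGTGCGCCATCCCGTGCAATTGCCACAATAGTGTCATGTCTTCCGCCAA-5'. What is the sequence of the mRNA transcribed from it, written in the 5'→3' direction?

5′-AUGCGAAGUGGGGUCGAAAGUGGCACGCGGUAGGGCACGUUAACGGUGUUAUCACAGUACAGAAGGCGGUU-3′

Reading the template 3'→5' as shown, RNA polymerase pairs each base (A→U, T→A, G↔C) to build mRNA 5'→3' directly.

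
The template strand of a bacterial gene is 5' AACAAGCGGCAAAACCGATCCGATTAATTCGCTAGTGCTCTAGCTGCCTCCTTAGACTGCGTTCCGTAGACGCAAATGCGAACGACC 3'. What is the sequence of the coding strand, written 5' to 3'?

5′-GGTCGTTCGCATTTGCGTCTACGGAACGCAGTCTAAGGAGGCAGCTAGAGCACTAGCGAATTAATCGGATCGGTTTTGCCGCTTGTT-3′

The coding strand is complementary and antiparallel to the template: take the complement (A↔T, G↔C) and reverse.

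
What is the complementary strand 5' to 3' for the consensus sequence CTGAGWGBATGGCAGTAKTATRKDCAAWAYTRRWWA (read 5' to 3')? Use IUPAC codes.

5'-TWWYYARTWTTGHMYATAMTACTGCCATVCWCTCAG-3'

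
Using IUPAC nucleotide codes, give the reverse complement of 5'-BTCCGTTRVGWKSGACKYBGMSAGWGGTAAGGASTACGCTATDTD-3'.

5′-HAHATAGCGTASTCCTTACCWCTSKCVRMGTCSMWCBYAACGGAV-3′

Standard pairs A↔T, G↔C; ambiguity codes pair R↔Y, M↔K, W↔W, S↔S, B↔V, D↔H. Complement (VAGGCAAYBCWMSCTGMRVCKSTCWCCATTCCTSATGCGATAHAH), then reverse for 5'→3'.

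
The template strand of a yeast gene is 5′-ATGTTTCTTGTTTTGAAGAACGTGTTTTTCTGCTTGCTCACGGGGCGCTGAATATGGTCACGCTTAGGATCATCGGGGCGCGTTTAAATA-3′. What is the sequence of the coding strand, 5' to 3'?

5'-TATTTAAACGCGCCCCGATGATCCTAAGCGTGACCATATTCAGCGCCCCGTGAGCAAGCAGAAAAACACGTTCTTCAAAACAAGAAACAT-3'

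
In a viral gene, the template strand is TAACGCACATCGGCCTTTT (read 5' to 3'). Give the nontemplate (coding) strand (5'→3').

5′-AAAAGGCCGATGTGCGTTA-3′

The coding strand is complementary and antiparallel to the template: take the complement (A↔T, G↔C) and reverse.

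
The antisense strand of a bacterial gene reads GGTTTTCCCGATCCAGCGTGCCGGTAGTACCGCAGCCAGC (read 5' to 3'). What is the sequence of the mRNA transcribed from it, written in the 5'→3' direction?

The mRNA has the sequence of the coding strand (reverse complement of the template) with T→U. Reverse complement of GGTTTTCCCGATCCAGCGTGCCGGTAGTACCGCAGCCAGC is GCTGGCTGCGGTACTACCGGCACGCTGGATCGGGAAAACC; then T→U.

5'-GCUGGCUGCGGUACUACCGGCACGCUGGAUCGGGAAAACC-3'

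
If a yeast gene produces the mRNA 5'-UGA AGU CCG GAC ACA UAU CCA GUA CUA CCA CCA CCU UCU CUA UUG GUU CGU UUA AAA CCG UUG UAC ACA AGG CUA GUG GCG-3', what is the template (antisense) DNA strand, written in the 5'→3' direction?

Replace U with T to get the coding DNA strand: TGAAGTCCGGACACATATCCAGTACTACCACCACCTTCTCTATTGGTTCGTTTAAAACCGTTGTACACAAGGCTAGTGGCG. The template strand is its reverse complement (complement ACTTCAGGCCTGTGTATAGGTCATGATGGTGGTGGAAGAGATAACCAAGCAAATTTTGGCAACATGTGTTCCGATCACCGC, then reverse).

5'-CGCCACTAGCCTTGTGTACAACGGTTTTAAACGAACCAATAGAGAAGGTGGTGGTAGTACTGGATATGTGTCCGGACTTCA-3'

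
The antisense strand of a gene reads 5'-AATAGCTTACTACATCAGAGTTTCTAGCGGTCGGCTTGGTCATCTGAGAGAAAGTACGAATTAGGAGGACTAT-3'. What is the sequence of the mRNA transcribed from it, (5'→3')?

5'-AUAGUCCUCCUAAUUCGUACUUUCUCUCAGAUGACCAAGCCGACCGCUAGAAACUCUGAUGUAGUAAGCUAUU-3'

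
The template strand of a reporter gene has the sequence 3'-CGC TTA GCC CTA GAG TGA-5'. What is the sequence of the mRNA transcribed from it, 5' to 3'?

5'-GCGAAUCGGGAUCUCACU-3'

Reading the template 3'→5' as shown, RNA polymerase pairs each base (A→U, T→A, G↔C) to build mRNA 5'→3' directly.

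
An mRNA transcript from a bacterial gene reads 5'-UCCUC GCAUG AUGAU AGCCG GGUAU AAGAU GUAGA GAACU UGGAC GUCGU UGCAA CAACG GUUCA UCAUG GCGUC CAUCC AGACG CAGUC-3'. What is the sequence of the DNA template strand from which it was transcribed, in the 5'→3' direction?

5'-GACTGCGTCTGGATGGACGCCATGATGAACCGTTGTTGCAACGACGTCCAAGTTCTCTACATCTTATACCCGGCTATCATCATGCGAGGA-3'

Replace U with T to get the coding DNA strand: TCCTCGCATGATGATAGCCGGGTATAAGATGTAGAGAACTTGGACGTCGTTGCAACAACGGTTCATCATGGCGTCCATCCAGACGCAGTC. The template strand is its reverse complement (complement AGGAGCGTACTACTATCGGCCCATATTCTACATCTCTTGAACCTGCAGCAACGTTGTTGCCAAGTAGTACCGCAGGTAGGTCTGCGTCAG, then reverse).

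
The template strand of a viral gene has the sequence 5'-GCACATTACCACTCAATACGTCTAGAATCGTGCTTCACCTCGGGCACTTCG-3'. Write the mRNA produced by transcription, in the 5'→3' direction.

RNA polymerase reads the template 3'→5' and synthesizes mRNA 5'→3' by base-pairing (A→U, T→A, G↔C). The complement of the template is CGTGTAATGGTGAGTTATGCAGATCTTAGCACGAAGTGGAGCCCGTGAAGC; antiparallel, so 5'→3' the coding strand is CGAAGTGCCCGAGGTGAAGCACGATTCTAGACGTATTGAGTGGTAATGTGC. Replace T with U for the mRNA.

5'-CGAAGUGCCCGAGGUGAAGCACGAUUCUAGACGUAUUGAGUGGUAAUGUGC-3'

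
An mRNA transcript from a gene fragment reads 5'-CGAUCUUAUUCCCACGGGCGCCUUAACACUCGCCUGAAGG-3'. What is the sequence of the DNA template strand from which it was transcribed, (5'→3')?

Replace U with T to get the coding DNA strand: CGATCTTATTCCCACGGGCGCCTTAACACTCGCCTGAAGG. The template strand is its reverse complement (complement GCTAGAATAAGGGTGCCCGCGGAATTGTGAGCGGACTTCC, then reverse).

5'-CCTTCAGGCGAGTGTTAAGGCGCCCGTGGGAATAAGATCG-3'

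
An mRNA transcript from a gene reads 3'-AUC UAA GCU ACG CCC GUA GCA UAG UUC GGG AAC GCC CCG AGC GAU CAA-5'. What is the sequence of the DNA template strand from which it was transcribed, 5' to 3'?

5'-TAGATTCGATGCGGGCATCGTATCAAGCCCTTGCGGGGCTCGCTAGTT-3'

Written 5'→3' the mRNA is AACUAGCGAGCCCCGCAAGGGCUUGAUACGAUGCCCGCAUCGAAUCUA, so the coding DNA strand is AACTAGCGAGCCCCGCAAGGGCTTGATACGATGCCCGCATCGAATCTA. The template is its reverse complement.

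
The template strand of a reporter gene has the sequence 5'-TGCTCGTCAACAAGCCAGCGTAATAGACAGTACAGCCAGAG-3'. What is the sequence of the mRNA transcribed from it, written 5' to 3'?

5'-CUCUGGCUGUACUGUCUAUUACGCUGGCUUGUUGACGAGCA-3'

RNA polymerase reads the template 3'→5' and synthesizes mRNA 5'→3' by base-pairing (A→U, T→A, G↔C). The complement of the template is ACGAGCAGTTGTTCGGTCGCATTATCTGTCATGTCGGTCTC; antiparallel, so 5'→3' the coding strand is CTCTGGCTGTACTGTCTATTACGCTGGCTTGTTGACGAGCA. Replace T with U for the mRNA.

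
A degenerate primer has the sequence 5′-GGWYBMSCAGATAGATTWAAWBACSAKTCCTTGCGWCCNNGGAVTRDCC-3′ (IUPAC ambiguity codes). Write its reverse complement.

5'-GGHYABTCCNNGGWCGCAAGGAMTSGTVWTTWAATCTATCTGSKVRWCC-3'

Standard pairs A↔T, G↔C; ambiguity codes pair R↔Y, M↔K, W↔W, S↔S, B↔V, D↔H, N↔N. Complement (CCWRVKSGTCTATCTAAWTTWVTGSTMAGGAACGCWGGNNCCTBAYHGG), then reverse for 5'→3'.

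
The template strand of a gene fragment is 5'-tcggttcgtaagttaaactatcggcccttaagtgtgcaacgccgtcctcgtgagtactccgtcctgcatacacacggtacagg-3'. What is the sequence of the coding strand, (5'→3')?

5'-CCTGTACCGTGTGTATGCAGGACGGAGTACTCACGAGGACGGCGTTGCACACTTAAGGGCCGATAGTTTAACTTACGAACCGA-3'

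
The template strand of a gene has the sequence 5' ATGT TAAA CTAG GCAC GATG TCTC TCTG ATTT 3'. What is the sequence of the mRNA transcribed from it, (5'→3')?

5'-AAAUCAGAGAGACAUCGUGCCUAGUUUAACAU-3'

The mRNA has the sequence of the coding strand (reverse complement of the template) with T→U. Reverse complement of ATGTTAAACTAGGCACGATGTCTCTCTGATTT is AAATCAGAGAGACATCGTGCCTAGTTTAACAT; then T→U.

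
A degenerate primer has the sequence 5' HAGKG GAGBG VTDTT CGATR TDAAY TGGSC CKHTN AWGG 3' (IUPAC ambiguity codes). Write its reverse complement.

Standard pairs A↔T, G↔C; ambiguity codes pair R↔Y, K↔M, W↔W, S↔S, B↔V, D↔H, N↔N. Complement (DTCMCCTCVCBAHAAGCTAYAHTTRACCSGGMDANTWCC), then reverse for 5'→3'.

5'-CCWTNADMGGSCCARTTHAYATCGAAHABCVCTCCMCTD-3'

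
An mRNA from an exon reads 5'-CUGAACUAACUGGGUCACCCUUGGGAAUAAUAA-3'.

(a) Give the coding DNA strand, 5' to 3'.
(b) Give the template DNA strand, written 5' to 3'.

(a) The coding strand matches the mRNA with U→T.
(b) The template strand is the reverse complement of the coding strand.

(a) 5′-CTGAACTAACTGGGTCACCCTTGGGAATAATAA-3′
(b) 5'-TTATTATTCCCAAGGGTGACCCAGTTAGTTCAG-3'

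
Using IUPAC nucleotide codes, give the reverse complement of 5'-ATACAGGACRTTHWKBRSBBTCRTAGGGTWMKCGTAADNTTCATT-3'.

5'-AATGAANHTTACGMKWACCCTAYGAVVSYVMWDAAYGTCCTGTAT-3'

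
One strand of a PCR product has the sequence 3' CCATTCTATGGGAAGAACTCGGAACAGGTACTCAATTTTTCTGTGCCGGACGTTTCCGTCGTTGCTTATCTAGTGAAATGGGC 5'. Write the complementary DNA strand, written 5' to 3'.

5′-GGTAAGATACCCTTCTTGAGCCTTGTCCATGAGTTAAAAAGACACGGCCTGCAAAGGCAGCAACGAATAGATCACTTTACCCG-3′

The strand is given 3'→5', so its complement runs 5'→3' in the same left-to-right order: pair each base A↔T, G↔C.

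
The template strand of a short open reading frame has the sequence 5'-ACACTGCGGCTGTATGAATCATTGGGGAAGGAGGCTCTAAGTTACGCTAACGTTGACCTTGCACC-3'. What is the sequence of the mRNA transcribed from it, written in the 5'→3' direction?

5′-GGUGCAAGGUCAACGUUAGCGUAACUUAGAGCCUCCUUCCCCAAUGAUUCAUACAGCCGCAGUGU-3′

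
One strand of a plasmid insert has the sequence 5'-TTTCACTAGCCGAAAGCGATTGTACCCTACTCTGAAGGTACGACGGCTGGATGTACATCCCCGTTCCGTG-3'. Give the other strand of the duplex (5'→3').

5'-CACGGAACGGGGATGTACATCCAGCCGTCGTACCTTCAGAGTAGGGTACAATCGCTTTCGGCTAGTGAAA-3'

The complement of TTTCACTAGCCGAAAGCGATTGTACCCTACTCTGAAGGTACGACGGCTGGATGTACATCCCCGTTCCGTG is AAAGTGATCGGCTTTCGCTAACATGGGATGAGACTTCCATGCTGCCGACCTACATGTAGGGGCAAGGCAC (A↔T, G↔C). DNA strands are antiparallel, so the complementary strand runs 3'→5'; reversing gives the 5'→3' form.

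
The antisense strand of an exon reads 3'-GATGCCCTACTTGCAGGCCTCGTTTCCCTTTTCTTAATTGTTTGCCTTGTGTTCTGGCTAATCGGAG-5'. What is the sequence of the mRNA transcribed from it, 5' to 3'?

5'-CUACGGGAUGAACGUCCGGAGCAAAGGGAAAAGAAUUAACAAACGGAACACAAGACCGAUUAGCCUC-3'

Reading the template 3'→5' as shown, RNA polymerase pairs each base (A→U, T→A, G↔C) to build mRNA 5'→3' directly.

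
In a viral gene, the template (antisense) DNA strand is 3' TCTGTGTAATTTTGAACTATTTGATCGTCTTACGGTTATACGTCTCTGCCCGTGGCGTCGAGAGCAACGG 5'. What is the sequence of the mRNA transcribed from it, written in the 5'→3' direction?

5'-AGACACAUUAAAACUUGAUAAACUAGCAGAAUGCCAAUAUGCAGAGACGGGCACCGCAGCUCUCGUUGCC-3'

Reading the template 3'→5' as shown, RNA polymerase pairs each base (A→U, T→A, G↔C) to build mRNA 5'→3' directly.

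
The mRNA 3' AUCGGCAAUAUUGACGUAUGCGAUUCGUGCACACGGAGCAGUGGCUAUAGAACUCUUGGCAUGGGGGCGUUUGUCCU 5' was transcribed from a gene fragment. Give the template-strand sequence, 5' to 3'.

Written 5'→3' the mRNA is UCCUGUUUGCGGGGGUACGGUUCUCAAGAUAUCGGUGACGAGGCACACGUGCUUAGCGUAUGCAGUUAUAACGGCUA, so the coding DNA strand is TCCTGTTTGCGGGGGTACGGTTCTCAAGATATCGGTGACGAGGCACACGTGCTTAGCGTATGCAGTTATAACGGCTA. The template is its reverse complement.

5'-TAGCCGTTATAACTGCATACGCTAAGCACGTGTGCCTCGTCACCGATATCTTGAGAACCGTACCCCCGCAAACAGGA-3'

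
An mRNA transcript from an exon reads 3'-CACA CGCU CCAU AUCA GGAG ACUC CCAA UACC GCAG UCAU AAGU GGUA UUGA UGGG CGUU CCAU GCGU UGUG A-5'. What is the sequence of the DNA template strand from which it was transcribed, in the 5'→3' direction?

Written 5'→3' the mRNA is AGUGUUGCGUACCUUGCGGGUAGUUAUGGUGAAUACUGACGCCAUAACCCUCAGAGGACUAUACCUCGCACAC, so the coding DNA strand is AGTGTTGCGTACCTTGCGGGTAGTTATGGTGAATACTGACGCCATAACCCTCAGAGGACTATACCTCGCACAC. The template is its reverse complement.

5'-GTGTGCGAGGTATAGTCCTCTGAGGGTTATGGCGTCAGTATTCACCATAACTACCCGCAAGGTACGCAACACT-3'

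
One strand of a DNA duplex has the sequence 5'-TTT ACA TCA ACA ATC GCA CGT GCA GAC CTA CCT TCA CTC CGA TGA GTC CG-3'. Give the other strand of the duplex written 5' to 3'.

The complement of TTTACATCAACAATCGCACGTGCAGACCTACCTTCACTCCGATGAGTCCG is AAATGTAGTTGTTAGCGTGCACGTCTGGATGGAAGTGAGGCTACTCAGGC (A↔T, G↔C). DNA strands are antiparallel, so the complementary strand runs 3'→5'; reversing gives the 5'→3' form.

5'-CGGACTCATCGGAGTGAAGGTAGGTCTGCACGTGCGATTGTTGATGTAAA-3'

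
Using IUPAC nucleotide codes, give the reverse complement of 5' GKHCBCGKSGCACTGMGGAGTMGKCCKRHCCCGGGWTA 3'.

5′-TAWCCCGGGDYMGGMCKACTCCKCAGTGCSMCGVGDMC-3′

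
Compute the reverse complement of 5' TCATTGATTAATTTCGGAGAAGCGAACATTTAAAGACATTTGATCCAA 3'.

5'-TTGGATCAAATGTCTTTAAATGTTCGCTTCTCCGAAATTAATCAATGA-3'

Complement each base (A↔T, G↔C): AGTAACTAATTAAAGCCTCTTCGCTTGTAAATTTCTGTAAACTAGGTT. Then reverse.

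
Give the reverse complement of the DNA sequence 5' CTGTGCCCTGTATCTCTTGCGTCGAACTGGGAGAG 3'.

5'-CTCTCCCAGTTCGACGCAAGAGATACAGGGCACAG-3'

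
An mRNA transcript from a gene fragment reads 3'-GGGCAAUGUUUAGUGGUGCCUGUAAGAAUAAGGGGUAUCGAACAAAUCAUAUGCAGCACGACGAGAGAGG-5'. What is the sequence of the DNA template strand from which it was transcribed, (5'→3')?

5′-CCCGTTACAAATCACCACGGACATTCTTATTCCCCATAGCTTGTTTAGTATACGTCGTGCTGCTCTCTCC-3′

Written 5'→3' the mRNA is GGAGAGAGCAGCACGACGUAUACUAAACAAGCUAUGGGGAAUAAGAAUGUCCGUGGUGAUUUGUAACGGG, so the coding DNA strand is GGAGAGAGCAGCACGACGTATACTAAACAAGCTATGGGGAATAAGAATGTCCGTGGTGATTTGTAACGGG. The template is its reverse complement.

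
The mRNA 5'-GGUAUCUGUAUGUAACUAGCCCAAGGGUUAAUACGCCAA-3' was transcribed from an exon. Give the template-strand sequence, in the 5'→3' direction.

Replace U with T to get the coding DNA strand: GGTATCTGTATGTAACTAGCCCAAGGGTTAATACGCCAA. The template strand is its reverse complement (complement CCATAGACATACATTGATCGGGTTCCCAATTATGCGGTT, then reverse).

5'-TTGGCGTATTAACCCTTGGGCTAGTTACATACAGATACC-3'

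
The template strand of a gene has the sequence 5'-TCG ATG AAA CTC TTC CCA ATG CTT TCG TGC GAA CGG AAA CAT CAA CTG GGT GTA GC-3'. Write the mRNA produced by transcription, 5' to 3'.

5'-GCUACACCCAGUUGAUGUUUCCGUUCGCACGAAAGCAUUGGGAAGAGUUUCAUCGA-3'

The mRNA has the sequence of the coding strand (reverse complement of the template) with T→U. Reverse complement of TCGATGAAACTCTTCCCAATGCTTTCGTGCGAACGGAAACATCAACTGGGTGTAGC is GCTACACCCAGTTGATGTTTCCGTTCGCACGAAAGCATTGGGAAGAGTTTCATCGA; then T→U.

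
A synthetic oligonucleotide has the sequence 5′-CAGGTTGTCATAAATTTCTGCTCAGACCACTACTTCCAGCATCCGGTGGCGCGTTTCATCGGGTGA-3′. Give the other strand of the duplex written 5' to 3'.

The complement of CAGGTTGTCATAAATTTCTGCTCAGACCACTACTTCCAGCATCCGGTGGCGCGTTTCATCGGGTGA is GTCCAACAGTATTTAAAGACGAGTCTGGTGATGAAGGTCGTAGGCCACCGCGCAAAGTAGCCCACT (A↔T, G↔C). DNA strands are antiparallel, so the complementary strand runs 3'→5'; reversing gives the 5'→3' form.

5'-TCACCCGATGAAACGCGCCACCGGATGCTGGAAGTAGTGGTCTGAGCAGAAATTTATGACAACCTG-3'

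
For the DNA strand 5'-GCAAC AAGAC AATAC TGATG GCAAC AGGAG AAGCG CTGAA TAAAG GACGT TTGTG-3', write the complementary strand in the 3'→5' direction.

3'-CGTTGTTCTGTTATGACTACCGTTGTCCTCTTCGCGACTTATTTCCTGCAAACAC-5'

Base-pairing A↔T, G↔C gives the complement. The complementary strand is antiparallel, so paired with a 5'→3' strand it runs 3'→5'.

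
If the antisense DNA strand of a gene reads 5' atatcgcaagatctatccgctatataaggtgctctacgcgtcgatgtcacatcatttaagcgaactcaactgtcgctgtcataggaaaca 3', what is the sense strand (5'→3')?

5′-TGTTTCCTATGACAGCGACAGTTGAGTTCGCTTAAATGATGTGACATCGACGCGTAGAGCACCTTATATAGCGGATAGATCTTGCGATAT-3′

The coding strand is complementary and antiparallel to the template: take the complement (A↔T, G↔C) and reverse.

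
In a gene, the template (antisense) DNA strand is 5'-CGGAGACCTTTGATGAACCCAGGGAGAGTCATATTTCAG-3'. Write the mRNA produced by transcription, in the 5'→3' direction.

RNA polymerase reads the template 3'→5' and synthesizes mRNA 5'→3' by base-pairing (A→U, T→A, G↔C). The complement of the template is GCCTCTGGAAACTACTTGGGTCCCTCTCAGTATAAAGTC; antiparallel, so 5'→3' the coding strand is CTGAAATATGACTCTCCCTGGGTTCATCAAAGGTCTCCG. Replace T with U for the mRNA.

5'-CUGAAAUAUGACUCUCCCUGGGUUCAUCAAAGGUCUCCG-3'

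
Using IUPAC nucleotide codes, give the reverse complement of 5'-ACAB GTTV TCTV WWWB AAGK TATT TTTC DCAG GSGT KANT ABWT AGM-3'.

Standard pairs A↔T, G↔C; ambiguity codes pair M↔K, W↔W, S↔S, B↔V, D↔H, N↔N. Complement (TGTVCAABAGABWWWVTTCMATAAAAAGHGTCCSCAMTNATVWATCK), then reverse for 5'→3'.

5'-KCTAWVTANTMACSCCTGHGAAAAATAMCTTVWWWBAGABAACVTGT-3'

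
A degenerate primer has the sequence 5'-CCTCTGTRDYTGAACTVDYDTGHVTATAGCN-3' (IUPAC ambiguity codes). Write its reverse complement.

Standard pairs A↔T, G↔C; ambiguity codes pair R↔Y, D↔H, V↔B, N↔N. Complement (GGAGACAYHRACTTGABHRHACDBATATCGN), then reverse for 5'→3'.

5'-NGCTATABDCAHRHBAGTTCARHYACAGAGG-3'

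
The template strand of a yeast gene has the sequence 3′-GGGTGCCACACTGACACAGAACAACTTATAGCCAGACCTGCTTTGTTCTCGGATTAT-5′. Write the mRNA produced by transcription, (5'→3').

5'-CCCACGGUGUGACUGUGUCUUGUUGAAUAUCGGUCUGGACGAAACAAGAGCCUAAUA-3'

Reading the template 3'→5' as shown, RNA polymerase pairs each base (A→U, T→A, G↔C) to build mRNA 5'→3' directly.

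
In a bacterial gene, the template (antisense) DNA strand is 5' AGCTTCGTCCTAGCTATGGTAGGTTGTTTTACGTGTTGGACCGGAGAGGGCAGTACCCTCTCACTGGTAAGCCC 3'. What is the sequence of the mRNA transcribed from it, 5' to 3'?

5'-GGGCUUACCAGUGAGAGGGUACUGCCCUCUCCGGUCCAACACGUAAAACAACCUACCAUAGCUAGGACGAAGCU-3'

The mRNA has the sequence of the coding strand (reverse complement of the template) with T→U. Reverse complement of AGCTTCGTCCTAGCTATGGTAGGTTGTTTTACGTGTTGGACCGGAGAGGGCAGTACCCTCTCACTGGTAAGCCC is GGGCTTACCAGTGAGAGGGTACTGCCCTCTCCGGTCCAACACGTAAAACAACCTACCATAGCTAGGACGAAGCT; then T→U.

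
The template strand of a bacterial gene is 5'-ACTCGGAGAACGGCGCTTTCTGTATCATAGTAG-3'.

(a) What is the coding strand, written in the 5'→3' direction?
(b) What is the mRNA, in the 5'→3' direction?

(a) 5'-CTACTATGATACAGAAAGCGCCGTTCTCCGAGT-3'
(b) 5'-CUACUAUGAUACAGAAAGCGCCGUUCUCCGAGU-3'

(a) The coding strand is the reverse complement of the template: complement TGAGCCTCTTGCCGCGAAAGACATAGTATCATC, then reverse.
(b) mRNA has the coding-strand sequence with T→U.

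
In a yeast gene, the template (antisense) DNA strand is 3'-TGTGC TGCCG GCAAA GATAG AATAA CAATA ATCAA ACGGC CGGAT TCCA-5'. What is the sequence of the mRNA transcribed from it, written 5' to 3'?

Reading the template 3'→5' as shown, RNA polymerase pairs each base (A→U, T→A, G↔C) to build mRNA 5'→3' directly.

5'-ACACGACGGCCGUUUCUAUCUUAUUGUUAUUAGUUUGCCGGCCUAAGGU-3'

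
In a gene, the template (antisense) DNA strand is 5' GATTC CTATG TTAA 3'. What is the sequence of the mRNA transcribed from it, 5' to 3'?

RNA polymerase reads the template 3'→5' and synthesizes mRNA 5'→3' by base-pairing (A→U, T→A, G↔C). The complement of the template is CTAAGGATACAATT; antiparallel, so 5'→3' the coding strand is TTAACATAGGAATC. Replace T with U for the mRNA.

5′-UUAACAUAGGAAUC-3′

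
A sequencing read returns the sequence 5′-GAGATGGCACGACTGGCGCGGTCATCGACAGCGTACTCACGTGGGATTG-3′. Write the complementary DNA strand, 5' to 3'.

5'-CAATCCCACGTGAGTACGCTGTCGATGACCGCGCCAGTCGTGCCATCTC-3'

Pairing A↔T and G↔C gives CTCTACCGTGCTGACCGCGCCAGTAGCTGTCGCATGAGTGCACCCTAAC, running 3'→5'. Reverse for the 5'→3' convention.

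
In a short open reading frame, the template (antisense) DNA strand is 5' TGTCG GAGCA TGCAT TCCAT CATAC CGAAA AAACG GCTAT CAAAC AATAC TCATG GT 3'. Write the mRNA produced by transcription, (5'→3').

5′-ACCAUGAGUAUUGUUUGAUAGCCGUUUUUUCGGUAUGAUGGAAUGCAUGCUCCGACA-3′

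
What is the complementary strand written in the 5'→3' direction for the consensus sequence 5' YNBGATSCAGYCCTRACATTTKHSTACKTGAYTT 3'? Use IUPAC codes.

5′-AARTCAMGTASDMAAATGTYAGGRCTGSATCVNR-3′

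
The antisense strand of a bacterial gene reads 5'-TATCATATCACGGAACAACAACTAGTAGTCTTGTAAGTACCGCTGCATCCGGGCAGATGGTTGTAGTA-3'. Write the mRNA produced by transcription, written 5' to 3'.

The mRNA has the sequence of the coding strand (reverse complement of the template) with T→U. Reverse complement of TATCATATCACGGAACAACAACTAGTAGTCTTGTAAGTACCGCTGCATCCGGGCAGATGGTTGTAGTA is TACTACAACCATCTGCCCGGATGCAGCGGTACTTACAAGACTACTAGTTGTTGTTCCGTGATATGATA; then T→U.

5'-UACUACAACCAUCUGCCCGGAUGCAGCGGUACUUACAAGACUACUAGUUGUUGUUCCGUGAUAUGAUA-3'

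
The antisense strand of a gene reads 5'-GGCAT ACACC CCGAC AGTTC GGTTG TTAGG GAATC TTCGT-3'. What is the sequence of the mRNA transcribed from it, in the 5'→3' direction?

The mRNA has the sequence of the coding strand (reverse complement of the template) with T→U. Reverse complement of GGCATACACCCCGACAGTTCGGTTGTTAGGGAATCTTCGT is ACGAAGATTCCCTAACAACCGAACTGTCGGGGTGTATGCC; then T→U.

5'-ACGAAGAUUCCCUAACAACCGAACUGUCGGGGUGUAUGCC-3'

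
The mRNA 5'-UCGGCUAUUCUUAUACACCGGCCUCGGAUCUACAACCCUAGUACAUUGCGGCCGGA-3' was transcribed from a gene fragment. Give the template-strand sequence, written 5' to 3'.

5′-TCCGGCCGCAATGTACTAGGGTTGTAGATCCGAGGCCGGTGTATAAGAATAGCCGA-3′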